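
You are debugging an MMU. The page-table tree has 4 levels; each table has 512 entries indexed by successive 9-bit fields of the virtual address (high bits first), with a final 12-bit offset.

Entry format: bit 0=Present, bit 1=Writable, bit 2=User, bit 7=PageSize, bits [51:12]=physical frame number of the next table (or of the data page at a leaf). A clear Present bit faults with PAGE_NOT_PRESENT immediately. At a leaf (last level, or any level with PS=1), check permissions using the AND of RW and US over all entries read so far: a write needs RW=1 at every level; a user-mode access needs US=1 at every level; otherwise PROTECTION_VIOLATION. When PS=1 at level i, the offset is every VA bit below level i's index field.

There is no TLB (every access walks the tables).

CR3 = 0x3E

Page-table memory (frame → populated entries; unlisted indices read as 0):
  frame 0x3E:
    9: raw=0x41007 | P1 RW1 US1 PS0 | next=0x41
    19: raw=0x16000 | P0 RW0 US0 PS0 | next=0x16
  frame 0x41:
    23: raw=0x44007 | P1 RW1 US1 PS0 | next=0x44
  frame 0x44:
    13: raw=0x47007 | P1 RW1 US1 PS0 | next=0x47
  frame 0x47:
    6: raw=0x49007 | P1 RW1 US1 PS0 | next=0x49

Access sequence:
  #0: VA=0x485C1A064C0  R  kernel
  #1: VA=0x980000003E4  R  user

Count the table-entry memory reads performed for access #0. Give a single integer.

Trace:
#0 VA=0x485C1A064C0 (r,kernel):
  L0: frame=0x3E idx=9 entry=0x41007 [P=1 RW=1 US=1 PS=0]
  L1: frame=0x41 idx=23 entry=0x44007 [P=1 RW=1 US=1 PS=0]
  L2: frame=0x44 idx=13 entry=0x47007 [P=1 RW=1 US=1 PS=0]
  L3: frame=0x47 idx=6 entry=0x49007 [P=1 RW=1 US=1 PS=0]
  → PA=0x494C0  (4 entries read)
#1 VA=0x980000003E4 (r,user):
  L0: frame=0x3E idx=19 entry=0x16000 [P=0 RW=0 US=0 PS=0]
  → PAGE_NOT_PRESENT  (1 entries read)

Entries read for #0: 4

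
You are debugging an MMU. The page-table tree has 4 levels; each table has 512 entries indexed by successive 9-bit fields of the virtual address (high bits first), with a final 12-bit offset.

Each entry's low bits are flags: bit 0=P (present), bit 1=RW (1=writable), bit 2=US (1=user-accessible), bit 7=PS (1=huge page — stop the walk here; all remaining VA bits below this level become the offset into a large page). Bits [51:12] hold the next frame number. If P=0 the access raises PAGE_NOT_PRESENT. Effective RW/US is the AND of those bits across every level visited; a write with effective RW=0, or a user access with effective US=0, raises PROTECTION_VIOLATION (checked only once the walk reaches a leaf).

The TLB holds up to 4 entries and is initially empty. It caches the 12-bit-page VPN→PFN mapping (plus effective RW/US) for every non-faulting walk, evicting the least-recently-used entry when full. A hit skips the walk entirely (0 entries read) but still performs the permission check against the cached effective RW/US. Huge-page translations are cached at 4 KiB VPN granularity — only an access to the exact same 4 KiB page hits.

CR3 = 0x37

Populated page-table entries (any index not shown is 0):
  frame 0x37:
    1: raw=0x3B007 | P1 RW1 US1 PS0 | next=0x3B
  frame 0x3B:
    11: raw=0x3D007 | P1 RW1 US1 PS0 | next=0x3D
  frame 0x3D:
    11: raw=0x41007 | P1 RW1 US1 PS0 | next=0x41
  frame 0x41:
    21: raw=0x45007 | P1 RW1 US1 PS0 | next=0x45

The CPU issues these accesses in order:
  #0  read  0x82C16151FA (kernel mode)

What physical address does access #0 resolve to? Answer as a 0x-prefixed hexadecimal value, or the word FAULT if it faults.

Per-access translation:
#0 VA=0x82C16151FA (r,kernel):
  L0: frame=0x37 idx=1 entry=0x3B007 [P=1 RW=1 US=1 PS=0]
  L1: frame=0x3B idx=11 entry=0x3D007 [P=1 RW=1 US=1 PS=0]
  L2: frame=0x3D idx=11 entry=0x41007 [P=1 RW=1 US=1 PS=0]
  L3: frame=0x41 idx=21 entry=0x45007 [P=1 RW=1 US=1 PS=0]
  → PA=0x451FA  (4 entries read)

Access #0 PA: 0x451FA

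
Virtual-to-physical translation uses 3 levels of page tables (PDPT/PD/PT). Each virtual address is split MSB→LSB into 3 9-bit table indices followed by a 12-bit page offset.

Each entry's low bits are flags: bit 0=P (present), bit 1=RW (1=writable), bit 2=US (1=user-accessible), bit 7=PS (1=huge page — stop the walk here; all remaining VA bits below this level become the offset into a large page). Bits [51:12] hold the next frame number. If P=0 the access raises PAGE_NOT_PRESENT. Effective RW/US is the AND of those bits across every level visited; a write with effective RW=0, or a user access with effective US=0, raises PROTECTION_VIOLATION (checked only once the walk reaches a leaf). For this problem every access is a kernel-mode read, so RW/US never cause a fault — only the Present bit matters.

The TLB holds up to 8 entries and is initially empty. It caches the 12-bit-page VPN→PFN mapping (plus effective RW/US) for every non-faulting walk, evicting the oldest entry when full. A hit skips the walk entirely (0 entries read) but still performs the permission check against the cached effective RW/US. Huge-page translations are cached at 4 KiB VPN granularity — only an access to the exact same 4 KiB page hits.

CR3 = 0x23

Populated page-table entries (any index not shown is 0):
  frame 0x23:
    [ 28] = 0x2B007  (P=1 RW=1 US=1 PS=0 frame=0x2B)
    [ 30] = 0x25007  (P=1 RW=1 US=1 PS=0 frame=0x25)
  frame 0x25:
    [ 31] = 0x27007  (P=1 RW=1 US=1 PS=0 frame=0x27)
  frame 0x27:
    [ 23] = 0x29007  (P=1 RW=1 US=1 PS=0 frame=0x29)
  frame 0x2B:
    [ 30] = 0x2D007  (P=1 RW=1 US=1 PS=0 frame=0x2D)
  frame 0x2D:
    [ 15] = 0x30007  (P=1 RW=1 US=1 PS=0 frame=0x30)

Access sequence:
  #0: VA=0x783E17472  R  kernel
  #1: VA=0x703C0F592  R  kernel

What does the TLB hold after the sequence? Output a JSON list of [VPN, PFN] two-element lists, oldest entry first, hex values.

Walk each access:
#0 VA=0x783E17472 (r,kernel):
  L0: frame=0x23 idx=30 entry=0x25007 [P=1 RW=1 US=1 PS=0]
  L1: frame=0x25 idx=31 entry=0x27007 [P=1 RW=1 US=1 PS=0]
  L2: frame=0x27 idx=23 entry=0x29007 [P=1 RW=1 US=1 PS=0]
  ✓ 0x29472  — 3 lookups
#1 VA=0x703C0F592 (r,kernel):
  L0: frame=0x23 idx=28 entry=0x2B007 [P=1 RW=1 US=1 PS=0]
  L1: frame=0x2B idx=30 entry=0x2D007 [P=1 RW=1 US=1 PS=0]
  L2: frame=0x2D idx=15 entry=0x30007 [P=1 RW=1 US=1 PS=0]
  ✓ 0x30592  — 3 lookups

TLB: [["0x783E17", "0x29"], ["0x703C0F", "0x30"]]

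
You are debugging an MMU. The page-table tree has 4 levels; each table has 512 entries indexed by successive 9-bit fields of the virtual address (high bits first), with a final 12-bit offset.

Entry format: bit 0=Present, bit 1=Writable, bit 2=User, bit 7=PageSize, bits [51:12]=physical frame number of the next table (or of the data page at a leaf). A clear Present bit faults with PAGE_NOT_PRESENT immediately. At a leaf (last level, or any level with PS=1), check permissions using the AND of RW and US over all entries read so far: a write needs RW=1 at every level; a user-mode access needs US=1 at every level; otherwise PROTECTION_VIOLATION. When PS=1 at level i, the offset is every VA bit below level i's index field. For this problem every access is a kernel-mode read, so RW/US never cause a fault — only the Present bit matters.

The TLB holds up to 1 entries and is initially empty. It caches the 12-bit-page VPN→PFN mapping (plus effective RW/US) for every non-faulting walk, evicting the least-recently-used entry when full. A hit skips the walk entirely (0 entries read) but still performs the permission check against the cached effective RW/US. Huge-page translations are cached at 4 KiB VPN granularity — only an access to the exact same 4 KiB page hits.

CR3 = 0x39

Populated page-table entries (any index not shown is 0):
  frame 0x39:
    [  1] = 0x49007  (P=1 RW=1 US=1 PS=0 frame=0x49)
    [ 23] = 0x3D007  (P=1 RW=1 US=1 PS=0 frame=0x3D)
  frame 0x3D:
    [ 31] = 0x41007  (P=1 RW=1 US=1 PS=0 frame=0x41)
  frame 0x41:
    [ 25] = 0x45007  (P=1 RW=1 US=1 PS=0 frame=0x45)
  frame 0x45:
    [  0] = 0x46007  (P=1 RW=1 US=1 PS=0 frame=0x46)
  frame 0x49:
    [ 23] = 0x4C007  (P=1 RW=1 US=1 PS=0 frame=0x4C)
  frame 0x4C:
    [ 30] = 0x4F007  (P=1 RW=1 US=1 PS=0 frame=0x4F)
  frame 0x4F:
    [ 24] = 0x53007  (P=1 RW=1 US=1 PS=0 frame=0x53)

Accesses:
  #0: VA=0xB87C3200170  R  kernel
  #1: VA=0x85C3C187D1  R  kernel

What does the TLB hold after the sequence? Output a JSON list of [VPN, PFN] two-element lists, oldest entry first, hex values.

Per-access translation:
#0 VA=0xB87C3200170 (r,kernel):
  lvl0: tbl 0x39, slot 23 ⇒ 0x3D007 (P1/RW1/US1/PS0)
  lvl1: tbl 0x3D, slot 31 ⇒ 0x41007 (P1/RW1/US1/PS0)
  lvl2: tbl 0x41, slot 25 ⇒ 0x45007 (P1/RW1/US1/PS0)
  lvl3: tbl 0x45, slot 0 ⇒ 0x46007 (P1/RW1/US1/PS0)
  → PA=0x46170  (4 entries read)
#1 VA=0x85C3C187D1 (r,kernel):
  lvl0: tbl 0x39, slot 1 ⇒ 0x49007 (P1/RW1/US1/PS0)
  lvl1: tbl 0x49, slot 23 ⇒ 0x4C007 (P1/RW1/US1/PS0)
  lvl2: tbl 0x4C, slot 30 ⇒ 0x4F007 (P1/RW1/US1/PS0)
  lvl3: tbl 0x4F, slot 24 ⇒ 0x53007 (P1/RW1/US1/PS0)
  → PA=0x537D1  (4 entries read)

TLB: [["0x85C3C18", "0x53"]]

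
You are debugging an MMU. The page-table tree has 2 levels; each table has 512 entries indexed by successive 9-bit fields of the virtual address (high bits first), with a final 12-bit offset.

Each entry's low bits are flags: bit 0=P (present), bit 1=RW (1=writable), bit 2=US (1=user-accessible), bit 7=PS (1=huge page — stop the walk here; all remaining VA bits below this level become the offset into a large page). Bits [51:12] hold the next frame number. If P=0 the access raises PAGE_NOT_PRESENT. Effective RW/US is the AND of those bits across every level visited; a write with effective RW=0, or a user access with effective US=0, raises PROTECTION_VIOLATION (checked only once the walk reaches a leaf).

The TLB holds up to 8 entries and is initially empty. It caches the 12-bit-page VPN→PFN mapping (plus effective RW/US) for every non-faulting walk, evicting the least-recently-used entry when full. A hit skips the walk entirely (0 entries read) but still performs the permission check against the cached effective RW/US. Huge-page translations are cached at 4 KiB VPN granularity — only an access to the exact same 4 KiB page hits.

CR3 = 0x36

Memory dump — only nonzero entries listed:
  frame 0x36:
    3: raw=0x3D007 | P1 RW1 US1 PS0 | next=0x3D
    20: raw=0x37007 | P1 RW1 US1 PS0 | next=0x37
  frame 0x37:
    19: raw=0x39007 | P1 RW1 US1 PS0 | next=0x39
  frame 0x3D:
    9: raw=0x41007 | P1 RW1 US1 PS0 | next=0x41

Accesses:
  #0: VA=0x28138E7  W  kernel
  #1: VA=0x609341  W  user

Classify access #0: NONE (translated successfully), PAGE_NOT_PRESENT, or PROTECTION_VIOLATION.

Walk each access:
#0 VA=0x28138E7 (w,kernel):
  L0: frame=0x36 idx=20 entry=0x37007 [P=1 RW=1 US=1 PS=0]
  L1: frame=0x37 idx=19 entry=0x39007 [P=1 RW=1 US=1 PS=0]
  → PA=0x398E7  (2 entries read)
#1 VA=0x609341 (w,user):
  L0: frame=0x36 idx=3 entry=0x3D007 [P=1 RW=1 US=1 PS=0]
  L1: frame=0x3D idx=9 entry=0x41007 [P=1 RW=1 US=1 PS=0]
  → PA=0x41341  (2 entries read)

Access #0 fault: NONE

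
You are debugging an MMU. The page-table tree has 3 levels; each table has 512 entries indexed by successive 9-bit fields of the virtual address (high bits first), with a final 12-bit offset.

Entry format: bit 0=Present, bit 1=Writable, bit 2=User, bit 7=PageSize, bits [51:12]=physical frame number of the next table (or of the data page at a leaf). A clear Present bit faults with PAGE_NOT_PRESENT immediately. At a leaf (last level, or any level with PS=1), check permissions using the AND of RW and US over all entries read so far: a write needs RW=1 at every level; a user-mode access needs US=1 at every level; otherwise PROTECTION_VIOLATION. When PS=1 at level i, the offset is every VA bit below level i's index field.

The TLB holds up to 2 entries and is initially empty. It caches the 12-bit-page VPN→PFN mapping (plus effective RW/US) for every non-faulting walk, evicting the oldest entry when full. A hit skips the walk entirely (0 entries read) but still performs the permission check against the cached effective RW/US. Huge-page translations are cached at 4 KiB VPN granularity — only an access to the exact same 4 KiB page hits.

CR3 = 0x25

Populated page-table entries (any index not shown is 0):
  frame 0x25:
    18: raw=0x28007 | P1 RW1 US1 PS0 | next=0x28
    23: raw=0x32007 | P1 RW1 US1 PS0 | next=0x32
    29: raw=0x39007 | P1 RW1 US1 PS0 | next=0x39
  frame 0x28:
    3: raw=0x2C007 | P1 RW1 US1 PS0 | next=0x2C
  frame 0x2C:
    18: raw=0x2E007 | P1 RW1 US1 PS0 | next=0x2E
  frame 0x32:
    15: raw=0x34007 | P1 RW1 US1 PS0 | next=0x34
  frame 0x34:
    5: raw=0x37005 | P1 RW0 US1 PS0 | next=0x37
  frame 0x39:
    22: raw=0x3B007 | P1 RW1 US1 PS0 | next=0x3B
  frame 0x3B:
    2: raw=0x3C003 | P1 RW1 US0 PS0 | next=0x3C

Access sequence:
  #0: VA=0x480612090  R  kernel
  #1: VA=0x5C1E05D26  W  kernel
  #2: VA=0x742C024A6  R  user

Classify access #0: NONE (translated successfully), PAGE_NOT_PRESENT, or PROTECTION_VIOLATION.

Per-access translation:
#0 VA=0x480612090 (r,kernel):
  lvl0: tbl 0x25, slot 18 ⇒ 0x28007 (P1/RW1/US1/PS0)
  lvl1: tbl 0x28, slot 3 ⇒ 0x2C007 (P1/RW1/US1/PS0)
  lvl2: tbl 0x2C, slot 18 ⇒ 0x2E007 (P1/RW1/US1/PS0)
  → PA=0x2E090  (3 entries read)
#1 VA=0x5C1E05D26 (w,kernel):
  lvl0: tbl 0x25, slot 23 ⇒ 0x32007 (P1/RW1/US1/PS0)
  lvl1: tbl 0x32, slot 15 ⇒ 0x34007 (P1/RW1/US1/PS0)
  lvl2: tbl 0x34, slot 5 ⇒ 0x37005 (P1/RW0/US1/PS0)
  ⇒ fault: PROTECTION_VIOLATION  — 3 lookups
#2 VA=0x742C024A6 (r,user):
  lvl0: tbl 0x25, slot 29 ⇒ 0x39007 (P1/RW1/US1/PS0)
  lvl1: tbl 0x39, slot 22 ⇒ 0x3B007 (P1/RW1/US1/PS0)
  lvl2: tbl 0x3B, slot 2 ⇒ 0x3C003 (P1/RW1/US0/PS0)
  ⇒ fault: PROTECTION_VIOLATION  — 3 lookups

Access #0 fault: NONE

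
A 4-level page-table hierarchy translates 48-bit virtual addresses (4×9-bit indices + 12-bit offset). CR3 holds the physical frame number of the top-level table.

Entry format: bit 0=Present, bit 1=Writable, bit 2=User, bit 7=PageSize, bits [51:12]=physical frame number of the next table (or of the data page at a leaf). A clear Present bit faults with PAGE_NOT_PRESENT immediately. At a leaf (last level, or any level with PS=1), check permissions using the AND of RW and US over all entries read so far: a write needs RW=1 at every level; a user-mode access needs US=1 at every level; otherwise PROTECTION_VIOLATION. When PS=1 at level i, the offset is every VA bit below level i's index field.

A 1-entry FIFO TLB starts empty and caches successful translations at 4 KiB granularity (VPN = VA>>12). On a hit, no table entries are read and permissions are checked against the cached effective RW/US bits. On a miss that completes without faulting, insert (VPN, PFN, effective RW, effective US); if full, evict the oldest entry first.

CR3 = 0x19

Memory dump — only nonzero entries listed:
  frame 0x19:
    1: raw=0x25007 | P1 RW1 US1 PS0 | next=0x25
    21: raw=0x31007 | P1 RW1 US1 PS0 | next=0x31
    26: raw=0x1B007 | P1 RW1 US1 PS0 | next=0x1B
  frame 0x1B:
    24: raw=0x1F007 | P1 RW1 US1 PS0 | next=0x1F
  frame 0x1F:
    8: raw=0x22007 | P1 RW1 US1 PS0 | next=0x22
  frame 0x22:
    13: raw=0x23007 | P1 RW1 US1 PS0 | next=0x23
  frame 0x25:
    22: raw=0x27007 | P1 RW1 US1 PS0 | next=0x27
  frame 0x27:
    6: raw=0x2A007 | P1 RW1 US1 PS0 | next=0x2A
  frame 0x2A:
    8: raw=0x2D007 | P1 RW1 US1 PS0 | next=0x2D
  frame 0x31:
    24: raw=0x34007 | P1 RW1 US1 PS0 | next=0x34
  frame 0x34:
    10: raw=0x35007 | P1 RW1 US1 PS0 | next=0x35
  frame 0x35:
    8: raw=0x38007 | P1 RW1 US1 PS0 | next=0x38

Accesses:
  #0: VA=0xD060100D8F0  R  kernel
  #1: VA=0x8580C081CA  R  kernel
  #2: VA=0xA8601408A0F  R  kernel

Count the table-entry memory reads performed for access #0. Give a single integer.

Per-access translation:
#0 VA=0xD060100D8F0 (r,kernel):
  L0 @0x19[26] → 0x1B007  P=1,RW=1,US=1,PS=0
  L1 @0x1B[24] → 0x1F007  P=1,RW=1,US=1,PS=0
  L2 @0x1F[8] → 0x22007  P=1,RW=1,US=1,PS=0
  L3 @0x22[13] → 0x23007  P=1,RW=1,US=1,PS=0
  ⇒ phys 0x238F0  [4 reads]
#1 VA=0x8580C081CA (r,kernel):
  L0 @0x19[1] → 0x25007  P=1,RW=1,US=1,PS=0
  L1 @0x25[22] → 0x27007  P=1,RW=1,US=1,PS=0
  L2 @0x27[6] → 0x2A007  P=1,RW=1,US=1,PS=0
  L3 @0x2A[8] → 0x2D007  P=1,RW=1,US=1,PS=0
  ⇒ phys 0x2D1CA  [4 reads]
#2 VA=0xA8601408A0F (r,kernel):
  L0 @0x19[21] → 0x31007  P=1,RW=1,US=1,PS=0
  L1 @0x31[24] → 0x34007  P=1,RW=1,US=1,PS=0
  L2 @0x34[10] → 0x35007  P=1,RW=1,US=1,PS=0
  L3 @0x35[8] → 0x38007  P=1,RW=1,US=1,PS=0
  ⇒ phys 0x38A0F  [4 reads]

Entries read for #0: 4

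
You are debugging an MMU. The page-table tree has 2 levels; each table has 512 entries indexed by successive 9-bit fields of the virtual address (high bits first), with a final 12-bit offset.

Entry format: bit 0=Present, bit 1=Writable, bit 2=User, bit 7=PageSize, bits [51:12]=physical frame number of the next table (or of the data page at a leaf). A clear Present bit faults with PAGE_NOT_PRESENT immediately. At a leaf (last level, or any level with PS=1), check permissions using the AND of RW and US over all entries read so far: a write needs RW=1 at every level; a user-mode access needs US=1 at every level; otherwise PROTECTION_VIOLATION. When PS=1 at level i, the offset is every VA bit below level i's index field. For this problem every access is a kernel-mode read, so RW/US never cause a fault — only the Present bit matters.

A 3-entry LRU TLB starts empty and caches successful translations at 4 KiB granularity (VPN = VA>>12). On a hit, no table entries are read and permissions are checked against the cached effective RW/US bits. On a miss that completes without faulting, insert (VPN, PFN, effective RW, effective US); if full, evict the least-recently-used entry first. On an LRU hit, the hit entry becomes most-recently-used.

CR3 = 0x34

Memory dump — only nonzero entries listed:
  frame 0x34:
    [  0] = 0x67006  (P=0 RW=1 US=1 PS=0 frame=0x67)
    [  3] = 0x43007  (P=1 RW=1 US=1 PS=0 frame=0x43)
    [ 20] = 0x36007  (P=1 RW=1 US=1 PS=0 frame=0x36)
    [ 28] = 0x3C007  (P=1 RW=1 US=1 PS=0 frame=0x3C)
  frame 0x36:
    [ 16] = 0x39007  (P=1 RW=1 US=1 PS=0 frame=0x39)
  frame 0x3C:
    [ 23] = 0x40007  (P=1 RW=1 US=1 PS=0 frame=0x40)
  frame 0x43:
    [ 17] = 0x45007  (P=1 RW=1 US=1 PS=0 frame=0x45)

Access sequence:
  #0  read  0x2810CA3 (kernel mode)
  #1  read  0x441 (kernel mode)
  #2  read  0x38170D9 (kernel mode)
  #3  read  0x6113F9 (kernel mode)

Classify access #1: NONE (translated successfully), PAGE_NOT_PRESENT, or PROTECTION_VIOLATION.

Walk each access:
#0 VA=0x2810CA3 (r,kernel):
  [0] read 0x34 idx=20: raw=0x36007 flags P=1 W=1 U=1 S=0
  [1] read 0x36 idx=16: raw=0x39007 flags P=1 W=1 U=1 S=0
  ✓ 0x39CA3  — 2 lookups
#1 VA=0x441 (r,kernel):
  [0] read 0x34 idx=0: raw=0x67006 flags P=0 W=1 U=1 S=0
  → PAGE_NOT_PRESENT  (1 entries read)
#2 VA=0x38170D9 (r,kernel):
  [0] read 0x34 idx=28: raw=0x3C007 flags P=1 W=1 U=1 S=0
  [1] read 0x3C idx=23: raw=0x40007 flags P=1 W=1 U=1 S=0
  ✓ 0x400D9  — 2 lookups
#3 VA=0x6113F9 (r,kernel):
  [0] read 0x34 idx=3: raw=0x43007 flags P=1 W=1 U=1 S=0
  [1] read 0x43 idx=17: raw=0x45007 flags P=1 W=1 U=1 S=0
  ✓ 0x453F9  — 2 lookups

Access #1 fault: PAGE_NOT_PRESENT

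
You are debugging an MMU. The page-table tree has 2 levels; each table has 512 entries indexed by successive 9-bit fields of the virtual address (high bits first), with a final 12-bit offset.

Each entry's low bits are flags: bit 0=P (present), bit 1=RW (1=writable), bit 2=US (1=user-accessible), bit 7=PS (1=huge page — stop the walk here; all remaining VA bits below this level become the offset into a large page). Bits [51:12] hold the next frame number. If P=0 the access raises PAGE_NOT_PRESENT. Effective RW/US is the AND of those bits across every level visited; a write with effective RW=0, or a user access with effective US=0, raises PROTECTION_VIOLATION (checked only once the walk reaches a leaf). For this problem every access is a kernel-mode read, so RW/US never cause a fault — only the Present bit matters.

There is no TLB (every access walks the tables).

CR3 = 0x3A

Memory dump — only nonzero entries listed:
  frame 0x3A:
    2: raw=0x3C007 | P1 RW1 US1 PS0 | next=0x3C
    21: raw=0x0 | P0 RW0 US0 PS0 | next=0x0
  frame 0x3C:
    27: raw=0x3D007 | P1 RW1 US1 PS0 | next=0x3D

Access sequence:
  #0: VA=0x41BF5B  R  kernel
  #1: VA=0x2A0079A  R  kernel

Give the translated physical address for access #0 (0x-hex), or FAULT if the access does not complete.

Per-access translation:
#0 VA=0x41BF5B (r,kernel):
  lvl0: tbl 0x3A, slot 2 ⇒ 0x3C007 (P1/RW1/US1/PS0)
  lvl1: tbl 0x3C, slot 27 ⇒ 0x3D007 (P1/RW1/US1/PS0)
  ✓ 0x3DF5B  — 2 lookups
#1 VA=0x2A0079A (r,kernel):
  lvl0: tbl 0x3A, slot 21 ⇒ 0x0 (P0/RW0/US0/PS0)
  ✗ PAGE_NOT_PRESENT  [1 reads]

Access #0 PA: 0x3DF5B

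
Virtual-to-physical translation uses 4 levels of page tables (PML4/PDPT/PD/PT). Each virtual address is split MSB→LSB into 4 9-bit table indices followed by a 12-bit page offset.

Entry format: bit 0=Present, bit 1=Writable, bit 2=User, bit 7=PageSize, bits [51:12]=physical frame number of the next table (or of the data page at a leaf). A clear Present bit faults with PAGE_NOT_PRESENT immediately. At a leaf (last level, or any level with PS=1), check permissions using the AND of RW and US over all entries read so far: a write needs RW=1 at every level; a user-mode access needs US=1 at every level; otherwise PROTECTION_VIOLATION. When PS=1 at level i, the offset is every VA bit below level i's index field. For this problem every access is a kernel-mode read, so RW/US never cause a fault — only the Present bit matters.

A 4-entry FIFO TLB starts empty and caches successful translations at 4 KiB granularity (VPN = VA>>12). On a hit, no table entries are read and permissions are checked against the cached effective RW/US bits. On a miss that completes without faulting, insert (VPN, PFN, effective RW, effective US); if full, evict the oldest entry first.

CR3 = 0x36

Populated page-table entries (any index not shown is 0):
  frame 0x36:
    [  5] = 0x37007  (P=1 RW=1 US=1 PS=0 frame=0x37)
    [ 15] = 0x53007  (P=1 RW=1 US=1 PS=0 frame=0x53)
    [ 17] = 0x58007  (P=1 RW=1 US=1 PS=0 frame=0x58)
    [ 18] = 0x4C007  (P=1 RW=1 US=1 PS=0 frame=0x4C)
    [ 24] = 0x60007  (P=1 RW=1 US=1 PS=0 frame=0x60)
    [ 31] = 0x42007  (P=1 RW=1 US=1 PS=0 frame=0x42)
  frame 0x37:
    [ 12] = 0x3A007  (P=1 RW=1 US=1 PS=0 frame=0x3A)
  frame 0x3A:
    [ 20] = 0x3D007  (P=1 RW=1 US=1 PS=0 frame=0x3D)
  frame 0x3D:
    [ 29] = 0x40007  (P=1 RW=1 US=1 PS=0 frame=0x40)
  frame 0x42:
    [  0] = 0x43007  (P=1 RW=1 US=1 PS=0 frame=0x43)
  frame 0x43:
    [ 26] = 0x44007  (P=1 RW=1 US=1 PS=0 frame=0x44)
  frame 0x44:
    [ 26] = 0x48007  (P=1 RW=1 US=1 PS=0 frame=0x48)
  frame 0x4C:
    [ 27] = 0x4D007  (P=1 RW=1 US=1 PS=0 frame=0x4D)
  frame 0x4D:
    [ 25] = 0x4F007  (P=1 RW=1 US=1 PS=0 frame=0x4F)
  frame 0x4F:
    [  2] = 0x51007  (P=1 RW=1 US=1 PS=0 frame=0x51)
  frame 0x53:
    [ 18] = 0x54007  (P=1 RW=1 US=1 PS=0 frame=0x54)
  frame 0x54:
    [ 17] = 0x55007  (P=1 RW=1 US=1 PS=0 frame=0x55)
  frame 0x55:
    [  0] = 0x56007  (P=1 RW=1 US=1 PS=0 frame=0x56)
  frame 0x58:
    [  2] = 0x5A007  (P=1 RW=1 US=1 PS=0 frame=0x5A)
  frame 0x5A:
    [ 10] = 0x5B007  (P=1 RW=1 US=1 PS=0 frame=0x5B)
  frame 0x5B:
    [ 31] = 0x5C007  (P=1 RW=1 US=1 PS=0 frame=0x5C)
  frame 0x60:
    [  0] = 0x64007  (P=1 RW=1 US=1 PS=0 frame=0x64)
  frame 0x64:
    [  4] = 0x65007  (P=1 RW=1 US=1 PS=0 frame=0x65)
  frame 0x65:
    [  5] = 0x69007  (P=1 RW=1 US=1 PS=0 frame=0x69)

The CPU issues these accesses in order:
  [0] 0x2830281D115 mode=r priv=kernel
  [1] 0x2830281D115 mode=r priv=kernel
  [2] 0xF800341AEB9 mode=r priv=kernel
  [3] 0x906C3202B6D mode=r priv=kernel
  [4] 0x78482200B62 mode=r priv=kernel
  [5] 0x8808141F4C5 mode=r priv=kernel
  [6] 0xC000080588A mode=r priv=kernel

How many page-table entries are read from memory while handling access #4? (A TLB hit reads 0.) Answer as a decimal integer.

Walk each access:
#0 VA=0x2830281D115 (r,kernel):
  lvl0: tbl 0x36, slot 5 ⇒ 0x37007 (P1/RW1/US1/PS0)
  lvl1: tbl 0x37, slot 12 ⇒ 0x3A007 (P1/RW1/US1/PS0)
  lvl2: tbl 0x3A, slot 20 ⇒ 0x3D007 (P1/RW1/US1/PS0)
  lvl3: tbl 0x3D, slot 29 ⇒ 0x40007 (P1/RW1/US1/PS0)
  ⇒ phys 0x40115  [4 reads]
#1 VA=0x2830281D115 (r,kernel):
  TLB hit vpn=0x2830281D → PA=0x40115
#2 VA=0xF800341AEB9 (r,kernel):
  lvl0: tbl 0x36, slot 31 ⇒ 0x42007 (P1/RW1/US1/PS0)
  lvl1: tbl 0x42, slot 0 ⇒ 0x43007 (P1/RW1/US1/PS0)
  lvl2: tbl 0x43, slot 26 ⇒ 0x44007 (P1/RW1/US1/PS0)
  lvl3: tbl 0x44, slot 26 ⇒ 0x48007 (P1/RW1/US1/PS0)
  ⇒ phys 0x48EB9  [4 reads]
#3 VA=0x906C3202B6D (r,kernel):
  lvl0: tbl 0x36, slot 18 ⇒ 0x4C007 (P1/RW1/US1/PS0)
  lvl1: tbl 0x4C, slot 27 ⇒ 0x4D007 (P1/RW1/US1/PS0)
  lvl2: tbl 0x4D, slot 25 ⇒ 0x4F007 (P1/RW1/US1/PS0)
  lvl3: tbl 0x4F, slot 2 ⇒ 0x51007 (P1/RW1/US1/PS0)
  ⇒ phys 0x51B6D  [4 reads]
#4 VA=0x78482200B62 (r,kernel):
  lvl0: tbl 0x36, slot 15 ⇒ 0x53007 (P1/RW1/US1/PS0)
  lvl1: tbl 0x53, slot 18 ⇒ 0x54007 (P1/RW1/US1/PS0)
  lvl2: tbl 0x54, slot 17 ⇒ 0x55007 (P1/RW1/US1/PS0)
  lvl3: tbl 0x55, slot 0 ⇒ 0x56007 (P1/RW1/US1/PS0)
  ⇒ phys 0x56B62  [4 reads]
#5 VA=0x8808141F4C5 (r,kernel):
  lvl0: tbl 0x36, slot 17 ⇒ 0x58007 (P1/RW1/US1/PS0)
  lvl1: tbl 0x58, slot 2 ⇒ 0x5A007 (P1/RW1/US1/PS0)
  lvl2: tbl 0x5A, slot 10 ⇒ 0x5B007 (P1/RW1/US1/PS0)
  lvl3: tbl 0x5B, slot 31 ⇒ 0x5C007 (P1/RW1/US1/PS0)
  ⇒ phys 0x5C4C5  [4 reads]
#6 VA=0xC000080588A (r,kernel):
  lvl0: tbl 0x36, slot 24 ⇒ 0x60007 (P1/RW1/US1/PS0)
  lvl1: tbl 0x60, slot 0 ⇒ 0x64007 (P1/RW1/US1/PS0)
  lvl2: tbl 0x64, slot 4 ⇒ 0x65007 (P1/RW1/US1/PS0)
  lvl3: tbl 0x65, slot 5 ⇒ 0x69007 (P1/RW1/US1/PS0)
  ⇒ phys 0x6988A  [4 reads]

Entries read for #4: 4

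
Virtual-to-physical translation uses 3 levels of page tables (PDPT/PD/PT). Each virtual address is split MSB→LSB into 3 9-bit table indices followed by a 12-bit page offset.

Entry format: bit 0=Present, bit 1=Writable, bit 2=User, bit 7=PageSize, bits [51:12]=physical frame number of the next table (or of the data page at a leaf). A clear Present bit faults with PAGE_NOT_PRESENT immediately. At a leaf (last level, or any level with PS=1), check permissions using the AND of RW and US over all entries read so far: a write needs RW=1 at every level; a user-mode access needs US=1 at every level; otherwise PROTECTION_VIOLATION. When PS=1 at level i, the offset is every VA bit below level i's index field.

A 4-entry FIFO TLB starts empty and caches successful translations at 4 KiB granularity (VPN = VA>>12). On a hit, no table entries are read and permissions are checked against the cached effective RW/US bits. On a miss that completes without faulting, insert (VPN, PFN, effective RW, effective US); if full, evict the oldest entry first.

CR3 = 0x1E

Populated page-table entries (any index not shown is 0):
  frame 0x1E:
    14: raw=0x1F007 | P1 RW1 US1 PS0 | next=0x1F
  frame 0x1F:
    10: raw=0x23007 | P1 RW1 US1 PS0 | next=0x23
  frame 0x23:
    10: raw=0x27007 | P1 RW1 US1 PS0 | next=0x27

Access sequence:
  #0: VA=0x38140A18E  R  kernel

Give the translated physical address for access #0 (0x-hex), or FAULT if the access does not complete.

Per-access translation:
#0 VA=0x38140A18E (r,kernel):
  L0 @0x1E[14] → 0x1F007  P=1,RW=1,US=1,PS=0
  L1 @0x1F[10] → 0x23007  P=1,RW=1,US=1,PS=0
  L2 @0x23[10] → 0x27007  P=1,RW=1,US=1,PS=0
  ✓ 0x2718E  — 3 lookups

Access #0 PA: 0x2718E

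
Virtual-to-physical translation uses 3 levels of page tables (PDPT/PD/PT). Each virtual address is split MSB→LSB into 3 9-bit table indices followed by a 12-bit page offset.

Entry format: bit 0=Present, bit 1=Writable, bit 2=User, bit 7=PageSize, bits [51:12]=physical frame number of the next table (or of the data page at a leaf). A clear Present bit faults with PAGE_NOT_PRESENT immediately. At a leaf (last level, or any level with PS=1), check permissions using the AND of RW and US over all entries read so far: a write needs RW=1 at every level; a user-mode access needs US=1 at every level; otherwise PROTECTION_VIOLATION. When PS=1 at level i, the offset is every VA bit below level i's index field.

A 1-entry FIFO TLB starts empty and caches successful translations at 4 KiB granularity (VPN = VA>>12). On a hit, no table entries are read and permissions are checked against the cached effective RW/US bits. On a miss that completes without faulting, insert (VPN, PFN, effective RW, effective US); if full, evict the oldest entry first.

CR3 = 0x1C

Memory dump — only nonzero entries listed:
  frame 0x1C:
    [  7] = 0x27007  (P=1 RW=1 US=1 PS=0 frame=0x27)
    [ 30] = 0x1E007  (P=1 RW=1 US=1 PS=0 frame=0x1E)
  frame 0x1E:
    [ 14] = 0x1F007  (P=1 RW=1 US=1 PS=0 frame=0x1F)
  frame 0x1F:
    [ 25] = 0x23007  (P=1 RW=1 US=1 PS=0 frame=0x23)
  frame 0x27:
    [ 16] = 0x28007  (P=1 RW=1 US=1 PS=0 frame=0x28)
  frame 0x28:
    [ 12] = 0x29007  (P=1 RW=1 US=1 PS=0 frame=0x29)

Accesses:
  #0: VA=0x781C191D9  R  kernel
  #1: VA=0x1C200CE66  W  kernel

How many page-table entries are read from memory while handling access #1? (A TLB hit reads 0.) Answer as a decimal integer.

Walk each access:
#0 VA=0x781C191D9 (r,kernel):
  L0: frame=0x1C idx=30 entry=0x1E007 [P=1 RW=1 US=1 PS=0]
  L1: frame=0x1E idx=14 entry=0x1F007 [P=1 RW=1 US=1 PS=0]
  L2: frame=0x1F idx=25 entry=0x23007 [P=1 RW=1 US=1 PS=0]
  ✓ 0x231D9  — 3 lookups
#1 VA=0x1C200CE66 (w,kernel):
  L0: frame=0x1C idx=7 entry=0x27007 [P=1 RW=1 US=1 PS=0]
  L1: frame=0x27 idx=16 entry=0x28007 [P=1 RW=1 US=1 PS=0]
  L2: frame=0x28 idx=12 entry=0x29007 [P=1 RW=1 US=1 PS=0]
  ✓ 0x29E66  — 3 lookups

Entries read for #1: 3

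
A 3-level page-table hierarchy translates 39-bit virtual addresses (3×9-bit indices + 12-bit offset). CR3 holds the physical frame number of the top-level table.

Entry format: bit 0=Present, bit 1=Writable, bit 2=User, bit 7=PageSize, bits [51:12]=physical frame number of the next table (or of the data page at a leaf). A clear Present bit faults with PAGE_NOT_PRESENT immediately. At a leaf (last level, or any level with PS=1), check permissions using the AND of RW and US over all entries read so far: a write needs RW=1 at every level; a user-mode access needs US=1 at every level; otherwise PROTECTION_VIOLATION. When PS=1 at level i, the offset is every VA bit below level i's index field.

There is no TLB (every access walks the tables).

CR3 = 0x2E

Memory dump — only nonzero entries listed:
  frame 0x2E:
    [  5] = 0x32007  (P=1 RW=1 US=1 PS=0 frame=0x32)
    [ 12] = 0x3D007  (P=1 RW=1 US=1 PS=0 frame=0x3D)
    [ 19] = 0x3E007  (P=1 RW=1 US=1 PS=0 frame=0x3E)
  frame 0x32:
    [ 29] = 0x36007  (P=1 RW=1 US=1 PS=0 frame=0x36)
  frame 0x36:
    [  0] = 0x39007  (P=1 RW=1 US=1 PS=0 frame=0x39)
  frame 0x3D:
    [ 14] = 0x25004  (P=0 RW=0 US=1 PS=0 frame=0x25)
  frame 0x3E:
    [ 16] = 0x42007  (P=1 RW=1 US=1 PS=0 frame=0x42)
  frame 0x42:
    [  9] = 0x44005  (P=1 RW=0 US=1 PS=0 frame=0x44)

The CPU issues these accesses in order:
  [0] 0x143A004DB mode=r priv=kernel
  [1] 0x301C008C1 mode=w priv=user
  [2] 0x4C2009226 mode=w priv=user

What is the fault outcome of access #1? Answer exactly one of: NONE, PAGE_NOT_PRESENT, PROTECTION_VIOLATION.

Per-access translation:
#0 VA=0x143A004DB (r,kernel):
  lvl0: tbl 0x2E, slot 5 ⇒ 0x32007 (P1/RW1/US1/PS0)
  lvl1: tbl 0x32, slot 29 ⇒ 0x36007 (P1/RW1/US1/PS0)
  lvl2: tbl 0x36, slot 0 ⇒ 0x39007 (P1/RW1/US1/PS0)
  → PA=0x394DB  (3 entries read)
#1 VA=0x301C008C1 (w,user):
  lvl0: tbl 0x2E, slot 12 ⇒ 0x3D007 (P1/RW1/US1/PS0)
  lvl1: tbl 0x3D, slot 14 ⇒ 0x25004 (P0/RW0/US1/PS0)
  → PAGE_NOT_PRESENT  (2 entries read)
#2 VA=0x4C2009226 (w,user):
  lvl0: tbl 0x2E, slot 19 ⇒ 0x3E007 (P1/RW1/US1/PS0)
  lvl1: tbl 0x3E, slot 16 ⇒ 0x42007 (P1/RW1/US1/PS0)
  lvl2: tbl 0x42, slot 9 ⇒ 0x44005 (P1/RW0/US1/PS0)
  → PROTECTION_VIOLATION  (3 entries read)

Access #1 fault: PAGE_NOT_PRESENT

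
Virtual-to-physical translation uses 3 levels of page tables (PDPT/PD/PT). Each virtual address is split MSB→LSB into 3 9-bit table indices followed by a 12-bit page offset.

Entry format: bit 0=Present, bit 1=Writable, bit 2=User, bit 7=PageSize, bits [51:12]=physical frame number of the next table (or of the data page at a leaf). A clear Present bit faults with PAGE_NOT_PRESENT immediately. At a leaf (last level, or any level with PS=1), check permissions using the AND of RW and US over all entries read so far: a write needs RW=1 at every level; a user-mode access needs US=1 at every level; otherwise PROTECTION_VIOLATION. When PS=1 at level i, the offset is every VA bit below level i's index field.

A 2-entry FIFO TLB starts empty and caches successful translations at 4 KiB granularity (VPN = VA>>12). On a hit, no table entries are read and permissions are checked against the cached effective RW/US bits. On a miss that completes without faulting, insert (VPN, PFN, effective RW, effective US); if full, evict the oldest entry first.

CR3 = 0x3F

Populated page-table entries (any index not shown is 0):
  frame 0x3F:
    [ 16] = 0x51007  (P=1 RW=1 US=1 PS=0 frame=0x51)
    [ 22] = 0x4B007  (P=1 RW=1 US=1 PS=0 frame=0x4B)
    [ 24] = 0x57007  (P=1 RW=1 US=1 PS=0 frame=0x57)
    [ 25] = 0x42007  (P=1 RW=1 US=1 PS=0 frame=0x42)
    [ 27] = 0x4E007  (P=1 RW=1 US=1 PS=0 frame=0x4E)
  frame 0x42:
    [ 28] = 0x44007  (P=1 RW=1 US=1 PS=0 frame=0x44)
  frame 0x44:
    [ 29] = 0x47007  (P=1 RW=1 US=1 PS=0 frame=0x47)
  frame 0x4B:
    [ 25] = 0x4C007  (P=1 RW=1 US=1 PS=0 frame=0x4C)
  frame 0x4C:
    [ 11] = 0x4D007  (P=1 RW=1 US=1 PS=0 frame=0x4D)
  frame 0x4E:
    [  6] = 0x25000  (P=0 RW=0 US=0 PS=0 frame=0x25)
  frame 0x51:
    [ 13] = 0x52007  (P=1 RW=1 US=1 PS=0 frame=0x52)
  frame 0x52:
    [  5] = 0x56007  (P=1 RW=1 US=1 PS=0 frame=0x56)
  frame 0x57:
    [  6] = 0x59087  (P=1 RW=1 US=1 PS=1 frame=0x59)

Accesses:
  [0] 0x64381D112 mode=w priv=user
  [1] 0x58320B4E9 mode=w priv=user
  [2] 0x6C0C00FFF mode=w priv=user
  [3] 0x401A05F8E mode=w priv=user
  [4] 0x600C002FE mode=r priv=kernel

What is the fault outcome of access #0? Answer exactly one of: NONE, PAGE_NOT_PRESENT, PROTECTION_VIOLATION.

Trace:
#0 VA=0x64381D112 (w,user):
  lvl0: tbl 0x3F, slot 25 ⇒ 0x42007 (P1/RW1/US1/PS0)
  lvl1: tbl 0x42, slot 28 ⇒ 0x44007 (P1/RW1/US1/PS0)
  lvl2: tbl 0x44, slot 29 ⇒ 0x47007 (P1/RW1/US1/PS0)
  ✓ 0x47112  — 3 lookups
#1 VA=0x58320B4E9 (w,user):
  lvl0: tbl 0x3F, slot 22 ⇒ 0x4B007 (P1/RW1/US1/PS0)
  lvl1: tbl 0x4B, slot 25 ⇒ 0x4C007 (P1/RW1/US1/PS0)
  lvl2: tbl 0x4C, slot 11 ⇒ 0x4D007 (P1/RW1/US1/PS0)
  ✓ 0x4D4E9  — 3 lookups
#2 VA=0x6C0C00FFF (w,user):
  lvl0: tbl 0x3F, slot 27 ⇒ 0x4E007 (P1/RW1/US1/PS0)
  lvl1: tbl 0x4E, slot 6 ⇒ 0x25000 (P0/RW0/US0/PS0)
  ⇒ fault: PAGE_NOT_PRESENT  — 2 lookups
#3 VA=0x401A05F8E (w,user):
  lvl0: tbl 0x3F, slot 16 ⇒ 0x51007 (P1/RW1/US1/PS0)
  lvl1: tbl 0x51, slot 13 ⇒ 0x52007 (P1/RW1/US1/PS0)
  lvl2: tbl 0x52, slot 5 ⇒ 0x56007 (P1/RW1/US1/PS0)
  ✓ 0x56F8E  — 3 lookups
#4 VA=0x600C002FE (r,kernel):
  lvl0: tbl 0x3F, slot 24 ⇒ 0x57007 (P1/RW1/US1/PS0)
  lvl1: tbl 0x57, slot 6 ⇒ 0x59087 (P1/RW1/US1/PS1)
  ✓ 0x592FE (huge @L1)  — 2 lookups

Access #0 fault: NONE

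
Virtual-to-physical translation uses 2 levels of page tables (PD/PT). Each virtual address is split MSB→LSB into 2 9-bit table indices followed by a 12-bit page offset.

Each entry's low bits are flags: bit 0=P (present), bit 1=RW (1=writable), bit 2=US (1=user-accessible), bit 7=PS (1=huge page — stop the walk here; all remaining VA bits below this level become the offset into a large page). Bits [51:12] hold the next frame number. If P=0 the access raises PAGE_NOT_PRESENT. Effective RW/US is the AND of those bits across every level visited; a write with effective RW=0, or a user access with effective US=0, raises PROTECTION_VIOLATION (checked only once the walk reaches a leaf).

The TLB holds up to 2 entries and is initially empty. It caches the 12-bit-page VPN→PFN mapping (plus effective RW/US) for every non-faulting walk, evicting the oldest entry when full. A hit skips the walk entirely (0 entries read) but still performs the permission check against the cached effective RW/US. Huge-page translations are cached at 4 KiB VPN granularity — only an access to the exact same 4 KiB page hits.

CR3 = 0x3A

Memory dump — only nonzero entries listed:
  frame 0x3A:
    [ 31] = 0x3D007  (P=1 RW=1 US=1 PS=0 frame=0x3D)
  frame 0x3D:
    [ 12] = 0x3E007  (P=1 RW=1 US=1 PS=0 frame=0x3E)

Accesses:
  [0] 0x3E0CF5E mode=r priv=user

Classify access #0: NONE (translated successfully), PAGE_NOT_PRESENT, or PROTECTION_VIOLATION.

Trace:
#0 VA=0x3E0CF5E (r,user):
  L0 @0x3A[31] → 0x3D007  P=1,RW=1,US=1,PS=0
  L1 @0x3D[12] → 0x3E007  P=1,RW=1,US=1,PS=0
  ✓ 0x3EF5E  — 2 lookups

Access #0 fault: NONE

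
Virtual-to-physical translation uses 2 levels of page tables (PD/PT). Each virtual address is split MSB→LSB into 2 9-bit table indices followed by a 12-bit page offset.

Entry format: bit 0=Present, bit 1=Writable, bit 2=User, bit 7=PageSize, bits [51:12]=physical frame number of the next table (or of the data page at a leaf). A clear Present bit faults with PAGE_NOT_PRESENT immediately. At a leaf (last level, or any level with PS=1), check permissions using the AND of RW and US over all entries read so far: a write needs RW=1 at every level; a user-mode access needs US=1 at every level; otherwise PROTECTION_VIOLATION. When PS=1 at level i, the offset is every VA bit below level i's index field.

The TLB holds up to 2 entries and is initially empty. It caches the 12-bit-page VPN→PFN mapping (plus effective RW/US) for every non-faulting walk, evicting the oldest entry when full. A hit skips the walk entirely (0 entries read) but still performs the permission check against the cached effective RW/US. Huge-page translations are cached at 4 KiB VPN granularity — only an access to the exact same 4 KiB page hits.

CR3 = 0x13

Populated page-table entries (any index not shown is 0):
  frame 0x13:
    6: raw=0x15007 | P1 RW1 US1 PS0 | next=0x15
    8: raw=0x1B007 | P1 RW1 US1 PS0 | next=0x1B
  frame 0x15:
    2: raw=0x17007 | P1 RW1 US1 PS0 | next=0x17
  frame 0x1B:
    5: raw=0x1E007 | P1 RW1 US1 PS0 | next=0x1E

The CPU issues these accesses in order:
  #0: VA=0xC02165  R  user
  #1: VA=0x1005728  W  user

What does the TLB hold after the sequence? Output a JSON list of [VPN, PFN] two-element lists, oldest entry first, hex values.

Trace:
#0 VA=0xC02165 (r,user):
  L0 @0x13[6] → 0x15007  P=1,RW=1,US=1,PS=0
  L1 @0x15[2] → 0x17007  P=1,RW=1,US=1,PS=0
  → PA=0x17165  (2 entries read)
#1 VA=0x1005728 (w,user):
  L0 @0x13[8] → 0x1B007  P=1,RW=1,US=1,PS=0
  L1 @0x1B[5] → 0x1E007  P=1,RW=1,US=1,PS=0
  → PA=0x1E728  (2 entries read)

TLB: [["0xC02", "0x17"], ["0x1005", "0x1E"]]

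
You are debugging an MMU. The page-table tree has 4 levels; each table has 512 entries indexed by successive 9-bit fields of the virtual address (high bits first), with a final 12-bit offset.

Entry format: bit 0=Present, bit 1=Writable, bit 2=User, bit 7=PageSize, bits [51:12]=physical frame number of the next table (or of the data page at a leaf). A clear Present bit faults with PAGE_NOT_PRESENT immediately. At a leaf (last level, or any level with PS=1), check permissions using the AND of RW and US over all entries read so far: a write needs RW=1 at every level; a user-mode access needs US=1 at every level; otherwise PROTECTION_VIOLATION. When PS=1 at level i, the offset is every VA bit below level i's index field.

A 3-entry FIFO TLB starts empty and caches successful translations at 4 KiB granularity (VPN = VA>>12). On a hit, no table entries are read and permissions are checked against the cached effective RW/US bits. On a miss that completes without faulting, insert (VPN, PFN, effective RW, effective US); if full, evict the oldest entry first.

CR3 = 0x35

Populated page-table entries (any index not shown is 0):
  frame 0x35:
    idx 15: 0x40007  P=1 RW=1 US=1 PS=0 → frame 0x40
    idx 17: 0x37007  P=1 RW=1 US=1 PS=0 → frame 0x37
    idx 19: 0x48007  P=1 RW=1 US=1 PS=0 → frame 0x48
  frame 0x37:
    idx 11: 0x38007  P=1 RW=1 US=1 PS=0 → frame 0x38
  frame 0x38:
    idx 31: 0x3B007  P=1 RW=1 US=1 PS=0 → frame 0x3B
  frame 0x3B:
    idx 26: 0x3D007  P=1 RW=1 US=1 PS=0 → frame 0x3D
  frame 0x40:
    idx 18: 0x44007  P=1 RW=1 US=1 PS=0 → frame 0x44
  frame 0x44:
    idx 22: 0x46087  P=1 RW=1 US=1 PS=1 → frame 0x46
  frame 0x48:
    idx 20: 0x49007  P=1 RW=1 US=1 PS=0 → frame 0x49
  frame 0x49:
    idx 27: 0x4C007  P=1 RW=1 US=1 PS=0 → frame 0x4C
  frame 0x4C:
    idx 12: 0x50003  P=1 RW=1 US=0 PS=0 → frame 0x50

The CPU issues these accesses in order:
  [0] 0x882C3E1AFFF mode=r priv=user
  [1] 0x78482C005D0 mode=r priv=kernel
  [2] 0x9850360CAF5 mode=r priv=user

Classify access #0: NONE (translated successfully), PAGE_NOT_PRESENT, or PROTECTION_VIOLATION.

Walk each access:
#0 VA=0x882C3E1AFFF (r,user):
  lvl0: tbl 0x35, slot 17 ⇒ 0x37007 (P1/RW1/US1/PS0)
  lvl1: tbl 0x37, slot 11 ⇒ 0x38007 (P1/RW1/US1/PS0)
  lvl2: tbl 0x38, slot 31 ⇒ 0x3B007 (P1/RW1/US1/PS0)
  lvl3: tbl 0x3B, slot 26 ⇒ 0x3D007 (P1/RW1/US1/PS0)
  → PA=0x3DFFF  (4 entries read)
#1 VA=0x78482C005D0 (r,kernel):
  lvl0: tbl 0x35, slot 15 ⇒ 0x40007 (P1/RW1/US1/PS0)
  lvl1: tbl 0x40, slot 18 ⇒ 0x44007 (P1/RW1/US1/PS0)
  lvl2: tbl 0x44, slot 22 ⇒ 0x46087 (P1/RW1/US1/PS1)
  → PA=0x465D0 (huge @L2)  (3 entries read)
#2 VA=0x9850360CAF5 (r,user):
  lvl0: tbl 0x35, slot 19 ⇒ 0x48007 (P1/RW1/US1/PS0)
  lvl1: tbl 0x48, slot 20 ⇒ 0x49007 (P1/RW1/US1/PS0)
  lvl2: tbl 0x49, slot 27 ⇒ 0x4C007 (P1/RW1/US1/PS0)
  lvl3: tbl 0x4C, slot 12 ⇒ 0x50003 (P1/RW1/US0/PS0)
  ✗ PROTECTION_VIOLATION  [4 reads]

Access #0 fault: NONE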